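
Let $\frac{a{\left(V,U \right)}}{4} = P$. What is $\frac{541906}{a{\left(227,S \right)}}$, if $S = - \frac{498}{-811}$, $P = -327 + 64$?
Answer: $- \frac{270953}{526} \approx -515.12$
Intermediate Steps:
$P = -263$
$S = \frac{498}{811}$ ($S = \left(-498\right) \left(- \frac{1}{811}\right) = \frac{498}{811} \approx 0.61406$)
$a{\left(V,U \right)} = -1052$ ($a{\left(V,U \right)} = 4 \left(-263\right) = -1052$)
$\frac{541906}{a{\left(227,S \right)}} = \frac{541906}{-1052} = 541906 \left(- \frac{1}{1052}\right) = - \frac{270953}{526}$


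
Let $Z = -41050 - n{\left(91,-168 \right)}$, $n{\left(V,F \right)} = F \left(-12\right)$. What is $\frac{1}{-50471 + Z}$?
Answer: $- \frac{1}{93537} \approx -1.0691 \cdot 10^{-5}$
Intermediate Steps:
$n{\left(V,F \right)} = - 12 F$
$Z = -43066$ ($Z = -41050 - \left(-12\right) \left(-168\right) = -41050 - 2016 = -43066$)
$\frac{1}{-50471 + Z} = \frac{1}{-50471 - 43066} = \frac{1}{-93537} = - \frac{1}{93537}$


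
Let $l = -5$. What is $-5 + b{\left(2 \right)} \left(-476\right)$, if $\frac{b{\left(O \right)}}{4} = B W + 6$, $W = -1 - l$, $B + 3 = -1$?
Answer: $19035$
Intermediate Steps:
$B = -4$ ($B = -3 - 1 = -4$)
$W = 4$ ($W = -1 - -5 = -1 + 5 = 4$)
$b{\left(O \right)} = -40$ ($b{\left(O \right)} = 4 \left(\left(-4\right) 4 + 6\right) = 4 \left(-16 + 6\right) = 4 \left(-10\right) = -40$)
$-5 + b{\left(2 \right)} \left(-476\right) = -5 - -19040 = -5 + 19040 = 19035$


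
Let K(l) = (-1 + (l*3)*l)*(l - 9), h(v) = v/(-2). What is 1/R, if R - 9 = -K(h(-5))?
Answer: 8/995 ≈ 0.0080402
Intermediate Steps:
h(v) = -v/2 (h(v) = v*(-½) = -v/2)
K(l) = (-1 + 3*l²)*(-9 + l) (K(l) = (-1 + (3*l)*l)*(-9 + l) = (-1 + 3*l²)*(-9 + l))
R = 995/8 (R = 9 - (9 - (-1)*(-5)/2 - 27*(-½*(-5))² + 3*(-½*(-5))³) = 9 - (9 - 1*5/2 - 27*(5/2)² + 3*(5/2)³) = 9 - (9 - 5/2 - 27*25/4 + 3*(125/8)) = 9 - (9 - 5/2 - 675/4 + 375/8) = 9 - 1*(-923/8) = 9 + 923/8 = 995/8 ≈ 124.38)
1/R = 1/(995/8) = 8/995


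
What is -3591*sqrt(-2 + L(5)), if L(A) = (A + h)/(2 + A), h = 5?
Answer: -1026*I*sqrt(7) ≈ -2714.5*I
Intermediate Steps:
L(A) = (5 + A)/(2 + A) (L(A) = (A + 5)/(2 + A) = (5 + A)/(2 + A))
-3591*sqrt(-2 + L(5)) = -3591*sqrt(-2 + (5 + 5)/(2 + 5)) = -3591*sqrt(-2 + 10/7) = -1026*I*sqrt(7)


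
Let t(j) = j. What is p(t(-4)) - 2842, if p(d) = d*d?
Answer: -2826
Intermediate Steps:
p(d) = d²
p(t(-4)) - 2842 = (-4)² - 2842 = 16 - 2842 = -2826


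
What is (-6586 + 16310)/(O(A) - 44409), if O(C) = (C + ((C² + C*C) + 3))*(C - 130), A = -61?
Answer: -9724/1454753 ≈ -0.0066843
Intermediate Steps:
O(C) = (-130 + C)*(3 + C + 2*C²) (O(C) = (C + ((C² + C²) + 3))*(-130 + C) = (C + (2*C² + 3))*(-130 + C) = (C + (3 + 2*C²))*(-130 + C) = (3 + C + 2*C²)*(-130 + C) = (-130 + C)*(3 + C + 2*C²))
(-6586 + 16310)/(O(A) - 44409) = (-6586 + 16310)/((-390 - 259*(-61)² - 127*(-61) + 2*(-61)³) - 44409) = 9724/((-390 - 259*3721 + 7747 + 2*(-226981)) - 44409) = 9724/((-390 - 963739 + 7747 - 453962) - 44409) = 9724/(-1410344 - 44409) = 9724/(-1454753) = 9724*(-1/1454753) = -9724/1454753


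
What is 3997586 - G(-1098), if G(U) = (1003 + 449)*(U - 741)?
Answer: 6667814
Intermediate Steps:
G(U) = -1075932 + 1452*U (G(U) = 1452*(-741 + U) = -1075932 + 1452*U)
3997586 - G(-1098) = 3997586 - (-1075932 + 1452*(-1098)) = 3997586 - (-1075932 - 1594296) = 3997586 - 1*(-2670228) = 3997586 + 2670228 = 6667814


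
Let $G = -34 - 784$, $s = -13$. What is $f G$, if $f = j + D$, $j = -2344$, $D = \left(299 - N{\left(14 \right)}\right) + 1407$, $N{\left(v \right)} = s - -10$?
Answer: $519430$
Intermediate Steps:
$N{\left(v \right)} = -3$ ($N{\left(v \right)} = -13 - -10 = -13 + 10 = -3$)
$D = 1709$ ($D = \left(299 - -3\right) + 1407 = \left(299 + 3\right) + 1407 = 302 + 1407 = 1709$)
$G = -818$
$f = -635$ ($f = -2344 + 1709 = -635$)
$f G = \left(-635\right) \left(-818\right) = 519430$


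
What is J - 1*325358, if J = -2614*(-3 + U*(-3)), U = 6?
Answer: -270464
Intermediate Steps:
J = 54894 (J = -2614*(-3 + 6*(-3)) = -2614*(-3 - 18) = -2614*(-21) = 54894)
J - 1*325358 = 54894 - 1*325358 = 54894 - 325358 = -270464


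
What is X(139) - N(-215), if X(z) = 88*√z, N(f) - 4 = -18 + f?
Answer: 229 + 88*√139 ≈ 1266.5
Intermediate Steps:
N(f) = -14 + f (N(f) = 4 + (-18 + f) = -14 + f)
X(139) - N(-215) = 88*√139 - (-14 - 215) = 88*√139 - 1*(-229) = 88*√139 + 229 = 229 + 88*√139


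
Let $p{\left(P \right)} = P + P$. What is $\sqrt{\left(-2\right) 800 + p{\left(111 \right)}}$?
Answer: $i \sqrt{1378} \approx 37.121 i$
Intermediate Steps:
$p{\left(P \right)} = 2 P$
$\sqrt{\left(-2\right) 800 + p{\left(111 \right)}} = \sqrt{\left(-2\right) 800 + 2 \cdot 111} = \sqrt{-1600 + 222} = \sqrt{-1378} = i \sqrt{1378}$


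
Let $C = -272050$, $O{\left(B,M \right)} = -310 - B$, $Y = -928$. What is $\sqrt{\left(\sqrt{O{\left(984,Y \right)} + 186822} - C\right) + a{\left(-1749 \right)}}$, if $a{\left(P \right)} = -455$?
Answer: $\sqrt{271595 + 2 \sqrt{46382}} \approx 521.56$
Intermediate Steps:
$\sqrt{\left(\sqrt{O{\left(984,Y \right)} + 186822} - C\right) + a{\left(-1749 \right)}} = \sqrt{\left(\sqrt{\left(-310 - 984\right) + 186822} - -272050\right) - 455} = \sqrt{\left(\sqrt{\left(-310 - 984\right) + 186822} + 272050\right) - 455} = \sqrt{\left(\sqrt{-1294 + 186822} + 272050\right) - 455} = \sqrt{\left(\sqrt{185528} + 272050\right) - 455} = \sqrt{\left(2 \sqrt{46382} + 272050\right) - 455} = \sqrt{\left(272050 + 2 \sqrt{46382}\right) - 455} = \sqrt{271595 + 2 \sqrt{46382}}$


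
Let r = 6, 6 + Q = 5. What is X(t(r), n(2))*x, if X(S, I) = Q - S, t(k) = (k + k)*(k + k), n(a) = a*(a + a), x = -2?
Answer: 290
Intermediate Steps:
Q = -1 (Q = -6 + 5 = -1)
n(a) = 2*a² (n(a) = a*(2*a) = 2*a²)
t(k) = 4*k² (t(k) = (2*k)*(2*k) = 4*k²)
X(S, I) = -1 - S
X(t(r), n(2))*x = (-1 - 4*6²)*(-2) = (-1 - 4*36)*(-2) = (-1 - 1*144)*(-2) = (-1 - 144)*(-2) = -145*(-2) = 290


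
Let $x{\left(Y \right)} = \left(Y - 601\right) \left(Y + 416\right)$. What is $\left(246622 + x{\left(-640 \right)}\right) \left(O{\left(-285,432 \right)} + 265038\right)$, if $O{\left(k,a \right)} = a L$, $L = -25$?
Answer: $133374780228$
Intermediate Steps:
$O{\left(k,a \right)} = - 25 a$ ($O{\left(k,a \right)} = a \left(-25\right) = - 25 a$)
$x{\left(Y \right)} = \left(-601 + Y\right) \left(416 + Y\right)$
$\left(246622 + x{\left(-640 \right)}\right) \left(O{\left(-285,432 \right)} + 265038\right) = \left(246622 - \left(131616 - 409600\right)\right) \left(\left(-25\right) 432 + 265038\right) = \left(246622 + \left(-250016 + 409600 + 118400\right)\right) \left(-10800 + 265038\right) = \left(246622 + 277984\right) 254238 = 524606 \cdot 254238 = 133374780228$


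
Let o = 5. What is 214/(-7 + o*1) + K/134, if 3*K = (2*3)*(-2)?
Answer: -7171/67 ≈ -107.03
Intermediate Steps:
K = -4 (K = ((2*3)*(-2))/3 = (6*(-2))/3 = (⅓)*(-12) = -4)
214/(-7 + o*1) + K/134 = 214/(-7 + 5*1) - 4/134 = 214/(-7 + 5) - 4*1/134 = 214/(-2) - 2/67 = 214*(-½) - 2/67 = -107 - 2/67 = -7171/67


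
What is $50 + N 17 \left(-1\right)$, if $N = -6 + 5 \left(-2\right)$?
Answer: $322$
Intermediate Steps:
$N = -16$ ($N = -6 - 10 = -16$)
$50 + N 17 \left(-1\right) = 50 - 16 \cdot 17 \left(-1\right) = 50 - -272 = 50 + 272 = 322$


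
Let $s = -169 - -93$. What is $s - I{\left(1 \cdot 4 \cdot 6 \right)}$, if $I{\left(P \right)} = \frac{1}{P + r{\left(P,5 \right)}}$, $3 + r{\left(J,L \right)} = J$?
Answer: $- \frac{3421}{45} \approx -76.022$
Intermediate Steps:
$r{\left(J,L \right)} = -3 + J$
$s = -76$ ($s = -169 + 93 = -76$)
$I{\left(P \right)} = \frac{1}{-3 + 2 P}$ ($I{\left(P \right)} = \frac{1}{P + \left(-3 + P\right)} = \frac{1}{-3 + 2 P}$)
$s - I{\left(1 \cdot 4 \cdot 6 \right)} = -76 - \frac{1}{-3 + 2 \cdot 1 \cdot 4 \cdot 6} = -76 - \frac{1}{-3 + 2 \cdot 4 \cdot 6} = -76 - \frac{1}{-3 + 2 \cdot 24} = -76 - \frac{1}{-3 + 48} = -76 - \frac{1}{45} = - \frac{3421}{45}$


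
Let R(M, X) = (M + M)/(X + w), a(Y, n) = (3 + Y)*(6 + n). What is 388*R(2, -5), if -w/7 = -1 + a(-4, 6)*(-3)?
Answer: -776/125 ≈ -6.2080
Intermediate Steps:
w = -245 (w = -7*(-1 + (18 + 3*6 + 6*(-4) - 4*6)*(-3)) = -7*(-1 + (18 + 18 - 24 - 24)*(-3)) = -7*(-1 - 12*(-3)) = -7*(-1 + 36) = -7*35 = -245)
R(M, X) = 2*M/(-245 + X) (R(M, X) = (M + M)/(X - 245) = (2*M)/(-245 + X) = 2*M/(-245 + X))
388*R(2, -5) = 388*(2*2/(-245 - 5)) = 388*(2*2/(-250)) = 388*(2*2*(-1/250)) = 388*(-2/125) = -776/125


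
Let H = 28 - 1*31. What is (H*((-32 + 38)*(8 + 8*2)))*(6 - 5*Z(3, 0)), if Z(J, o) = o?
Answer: -2592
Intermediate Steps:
H = -3 (H = 28 - 31 = -3)
(H*((-32 + 38)*(8 + 8*2)))*(6 - 5*Z(3, 0)) = (-3*(-32 + 38)*(8 + 8*2))*(6 - 5*0) = (-18*(8 + 16))*(6 + 0) = -18*24*6 = -3*144*6 = -432*6 = -2592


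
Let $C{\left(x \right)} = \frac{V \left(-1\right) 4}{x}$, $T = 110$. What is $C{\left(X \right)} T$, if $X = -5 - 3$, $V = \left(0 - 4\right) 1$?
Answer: $-220$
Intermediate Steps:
$V = -4$ ($V = \left(-4\right) 1 = -4$)
$X = -8$ ($X = -5 - 3 = -8$)
$C{\left(x \right)} = \frac{16}{x}$ ($C{\left(x \right)} = \frac{\left(-4\right) \left(-1\right) 4}{x} = \frac{4 \cdot 4}{x} = \frac{16}{x}$)
$C{\left(X \right)} T = \frac{16}{-8} \cdot 110 = 16 \left(- \frac{1}{8}\right) 110 = \left(-2\right) 110 = -220$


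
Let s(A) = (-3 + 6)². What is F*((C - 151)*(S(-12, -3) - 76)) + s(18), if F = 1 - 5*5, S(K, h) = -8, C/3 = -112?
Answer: -981783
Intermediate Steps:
C = -336 (C = 3*(-112) = -336)
F = -24 (F = 1 - 25 = -24)
s(A) = 9 (s(A) = 3² = 9)
F*((C - 151)*(S(-12, -3) - 76)) + s(18) = -24*(-336 - 151)*(-8 - 76) + 9 = -(-11688)*(-84) + 9 = -24*40908 + 9 = -981792 + 9 = -981783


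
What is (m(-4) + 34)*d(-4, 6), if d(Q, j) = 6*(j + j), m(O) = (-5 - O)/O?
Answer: 2466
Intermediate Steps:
m(O) = (-5 - O)/O
d(Q, j) = 12*j (d(Q, j) = 6*(2*j) = 12*j)
(m(-4) + 34)*d(-4, 6) = ((-5 - 1*(-4))/(-4) + 34)*(12*6) = (-(-5 + 4)/4 + 34)*72 = (-1/4*(-1) + 34)*72 = (1/4 + 34)*72 = (137/4)*72 = 2466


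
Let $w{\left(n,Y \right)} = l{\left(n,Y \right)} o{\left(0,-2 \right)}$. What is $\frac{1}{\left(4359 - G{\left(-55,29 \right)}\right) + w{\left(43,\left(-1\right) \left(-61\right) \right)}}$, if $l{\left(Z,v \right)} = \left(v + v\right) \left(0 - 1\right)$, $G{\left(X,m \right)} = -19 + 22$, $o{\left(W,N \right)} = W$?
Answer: $\frac{1}{4356} \approx 0.00022957$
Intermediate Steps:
$G{\left(X,m \right)} = 3$
$l{\left(Z,v \right)} = - 2 v$ ($l{\left(Z,v \right)} = 2 v \left(-1\right) = - 2 v$)
$w{\left(n,Y \right)} = 0$ ($w{\left(n,Y \right)} = - 2 Y 0 = 0$)
$\frac{1}{\left(4359 - G{\left(-55,29 \right)}\right) + w{\left(43,\left(-1\right) \left(-61\right) \right)}} = \frac{1}{\left(4359 - 3\right) + 0} = \frac{1}{4356 + 0} = \frac{1}{4356}$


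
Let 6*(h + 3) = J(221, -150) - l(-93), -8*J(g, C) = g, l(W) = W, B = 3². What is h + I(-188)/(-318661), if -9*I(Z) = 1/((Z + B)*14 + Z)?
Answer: 488041749271/61810036848 ≈ 7.8958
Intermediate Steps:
B = 9
J(g, C) = -g/8
h = 379/48 (h = -3 + (-⅛*221 - 1*(-93))/6 = -3 + (-221/8 + 93)/6 = -3 + (⅙)*(523/8) = -3 + 523/48 = 379/48 ≈ 7.8958)
I(Z) = -1/(9*(126 + 15*Z)) (I(Z) = -1/(9*((Z + 9)*14 + Z)) = -1/(9*((9 + Z)*14 + Z)) = -1/(9*((126 + 14*Z) + Z)) = -1/(9*(126 + 15*Z)))
h + I(-188)/(-318661) = 379/48 - 1/(1134 + 135*(-188))/(-318661) = 379/48 - 1/(1134 - 25380)*(-1/318661) = 379/48 - 1/(-24246)*(-1/318661) = 379/48 - 1*(-1/24246)*(-1/318661) = 379/48 + (1/24246)*(-1/318661) = 379/48 - 1/7726254606 = 488041749271/61810036848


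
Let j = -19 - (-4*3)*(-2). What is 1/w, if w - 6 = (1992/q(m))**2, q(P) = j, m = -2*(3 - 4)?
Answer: 1849/3979158 ≈ 0.00046467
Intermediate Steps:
m = 2 (m = -2*(-1) = 2)
j = -43 (j = -19 - (-12)*(-2) = -19 - 1*24 = -19 - 24 = -43)
q(P) = -43
w = 3979158/1849 (w = 6 + (1992/(-43))**2 = 6 + (1992*(-1/43))**2 = 6 + (-1992/43)**2 = 6 + 3968064/1849 = 3979158/1849 ≈ 2152.1)
1/w = 1/(3979158/1849) = 1849/3979158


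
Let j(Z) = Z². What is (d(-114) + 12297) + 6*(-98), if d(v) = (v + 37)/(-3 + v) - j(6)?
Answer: 1365818/117 ≈ 11674.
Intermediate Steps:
d(v) = -36 + (37 + v)/(-3 + v) (d(v) = (v + 37)/(-3 + v) - 1*6² = (37 + v)/(-3 + v) - 1*36 = (37 + v)/(-3 + v) - 36 = -36 + (37 + v)/(-3 + v))
(d(-114) + 12297) + 6*(-98) = (5*(29 - 7*(-114))/(-3 - 114) + 12297) + 6*(-98) = (5*(29 + 798)/(-117) + 12297) - 588 = (5*(-1/117)*827 + 12297) - 588 = (-4135/117 + 12297) - 588 = 1434614/117 - 588 = 1365818/117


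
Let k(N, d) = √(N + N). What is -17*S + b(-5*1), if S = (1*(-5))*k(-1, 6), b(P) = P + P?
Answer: -10 + 85*I*√2 ≈ -10.0 + 120.21*I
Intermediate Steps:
k(N, d) = √2*√N (k(N, d) = √(2*N) = √2*√N)
b(P) = 2*P
S = -5*I*√2 (S = (1*(-5))*(√2*√(-1)) = -5*√2*I = -5*I*√2 ≈ -7.0711*I)
-17*S + b(-5*1) = -(-85)*I*√2 + 2*(-5*1) = 85*I*√2 + 2*(-5) = 85*I*√2 - 10 = -10 + 85*I*√2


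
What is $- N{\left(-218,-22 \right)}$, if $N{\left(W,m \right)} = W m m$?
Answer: $105512$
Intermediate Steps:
$N{\left(W,m \right)} = W m^{2}$
$- N{\left(-218,-22 \right)} = - \left(-218\right) \left(-22\right)^{2} = - \left(-218\right) 484 = \left(-1\right) \left(-105512\right) = 105512$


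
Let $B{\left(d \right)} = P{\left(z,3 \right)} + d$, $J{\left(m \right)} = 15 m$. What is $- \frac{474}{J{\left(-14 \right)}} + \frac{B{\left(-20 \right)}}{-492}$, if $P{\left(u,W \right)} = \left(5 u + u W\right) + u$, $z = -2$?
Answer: $\frac{20099}{8610} \approx 2.3344$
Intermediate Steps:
$P{\left(u,W \right)} = 6 u + W u$ ($P{\left(u,W \right)} = \left(5 u + W u\right) + u = 6 u + W u$)
$B{\left(d \right)} = -18 + d$ ($B{\left(d \right)} = - 2 \left(6 + 3\right) + d = \left(-2\right) 9 + d = -18 + d$)
$- \frac{474}{J{\left(-14 \right)}} + \frac{B{\left(-20 \right)}}{-492} = - \frac{474}{15 \left(-14\right)} + \frac{-18 - 20}{-492} = - \frac{474}{-210} - - \frac{19}{246} = \left(-474\right) \left(- \frac{1}{210}\right) + \frac{19}{246} = \frac{79}{35} + \frac{19}{246} = \frac{20099}{8610}$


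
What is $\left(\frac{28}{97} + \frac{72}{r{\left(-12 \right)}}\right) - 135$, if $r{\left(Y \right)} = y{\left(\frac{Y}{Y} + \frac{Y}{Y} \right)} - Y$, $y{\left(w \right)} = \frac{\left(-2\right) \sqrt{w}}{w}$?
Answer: $- \frac{885853}{6887} + \frac{36 \sqrt{2}}{71} \approx -127.91$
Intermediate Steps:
$y{\left(w \right)} = - \frac{2}{\sqrt{w}}$
$r{\left(Y \right)} = - Y - \sqrt{2}$ ($r{\left(Y \right)} = - \frac{2}{\sqrt{\frac{Y}{Y} + \frac{Y}{Y}}} - Y = - \frac{2}{\sqrt{1 + 1}} - Y = - \frac{2}{\sqrt{2}} - Y = - 2 \frac{\sqrt{2}}{2} - Y = - \sqrt{2} - Y = - Y - \sqrt{2}$)
$\left(\frac{28}{97} + \frac{72}{r{\left(-12 \right)}}\right) - 135 = \left(\frac{28}{97} + \frac{72}{\left(-1\right) \left(-12\right) - \sqrt{2}}\right) - 135 = \left(28 \cdot \frac{1}{97} + \frac{72}{12 - \sqrt{2}}\right) - 135 = \left(\frac{28}{97} + \frac{72}{12 - \sqrt{2}}\right) - 135 = - \frac{13067}{97} + \frac{72}{12 - \sqrt{2}}$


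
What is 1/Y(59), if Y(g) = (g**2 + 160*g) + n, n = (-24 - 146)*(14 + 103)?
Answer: -1/6969 ≈ -0.00014349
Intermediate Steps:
n = -19890 (n = -170*117 = -19890)
Y(g) = -19890 + g**2 + 160*g (Y(g) = (g**2 + 160*g) - 19890 = -19890 + g**2 + 160*g)
1/Y(59) = 1/(-19890 + 59**2 + 160*59) = 1/(-19890 + 3481 + 9440) = 1/(-6969) = -1/6969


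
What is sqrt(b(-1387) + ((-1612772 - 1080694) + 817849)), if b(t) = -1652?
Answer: I*sqrt(1877269) ≈ 1370.1*I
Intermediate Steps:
sqrt(b(-1387) + ((-1612772 - 1080694) + 817849)) = sqrt(-1652 + ((-1612772 - 1080694) + 817849)) = sqrt(-1652 + (-2693466 + 817849)) = sqrt(-1652 - 1875617) = sqrt(-1877269) = I*sqrt(1877269)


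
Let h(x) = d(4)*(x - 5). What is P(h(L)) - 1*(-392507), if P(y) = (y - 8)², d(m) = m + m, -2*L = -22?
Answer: 394107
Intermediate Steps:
L = 11 (L = -½*(-22) = 11)
d(m) = 2*m
h(x) = -40 + 8*x (h(x) = (2*4)*(x - 5) = 8*(-5 + x) = -40 + 8*x)
P(y) = (-8 + y)²
P(h(L)) - 1*(-392507) = (-8 + (-40 + 8*11))² - 1*(-392507) = (-8 + (-40 + 88))² + 392507 = (-8 + 48)² + 392507 = 40² + 392507 = 1600 + 392507 = 394107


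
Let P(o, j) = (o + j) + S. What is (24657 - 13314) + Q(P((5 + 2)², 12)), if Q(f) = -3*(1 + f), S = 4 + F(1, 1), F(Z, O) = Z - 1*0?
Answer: 11142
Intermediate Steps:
F(Z, O) = Z (F(Z, O) = Z + 0 = Z)
S = 5 (S = 4 + 1 = 5)
P(o, j) = 5 + j + o (P(o, j) = (o + j) + 5 = (j + o) + 5 = 5 + j + o)
Q(f) = -3 - 3*f
(24657 - 13314) + Q(P((5 + 2)², 12)) = (24657 - 13314) + (-3 - 3*(5 + 12 + (5 + 2)²)) = 11343 + (-3 - 3*(5 + 12 + 7²)) = 11343 + (-3 - 3*(5 + 12 + 49)) = 11343 + (-3 - 3*66) = 11343 + (-3 - 198) = 11343 - 201 = 11142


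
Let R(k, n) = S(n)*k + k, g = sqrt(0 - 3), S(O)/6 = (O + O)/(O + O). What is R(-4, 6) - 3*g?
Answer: -28 - 3*I*sqrt(3) ≈ -28.0 - 5.1962*I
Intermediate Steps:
S(O) = 6 (S(O) = 6*((O + O)/(O + O)) = 6*((2*O)/((2*O))) = 6*((2*O)*(1/(2*O))) = 6*1 = 6)
g = I*sqrt(3) (g = sqrt(-3) = I*sqrt(3) ≈ 1.732*I)
R(k, n) = 7*k (R(k, n) = 6*k + k = 7*k)
R(-4, 6) - 3*g = 7*(-4) - 3*I*sqrt(3) = -28 - 3*I*sqrt(3)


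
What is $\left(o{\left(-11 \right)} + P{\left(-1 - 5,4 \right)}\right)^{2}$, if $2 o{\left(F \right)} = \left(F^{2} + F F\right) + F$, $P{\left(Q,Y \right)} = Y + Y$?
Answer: $\frac{61009}{4} \approx 15252.0$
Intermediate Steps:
$P{\left(Q,Y \right)} = 2 Y$
$o{\left(F \right)} = F^{2} + \frac{F}{2}$ ($o{\left(F \right)} = \frac{\left(F^{2} + F F\right) + F}{2} = \frac{\left(F^{2} + F^{2}\right) + F}{2} = \frac{2 F^{2} + F}{2} = \frac{F + 2 F^{2}}{2} = F^{2} + \frac{F}{2}$)
$\left(o{\left(-11 \right)} + P{\left(-1 - 5,4 \right)}\right)^{2} = \left(- 11 \left(\frac{1}{2} - 11\right) + 2 \cdot 4\right)^{2} = \left(\left(-11\right) \left(- \frac{21}{2}\right) + 8\right)^{2} = \left(\frac{231}{2} + 8\right)^{2} = \left(\frac{247}{2}\right)^{2} = \frac{61009}{4}$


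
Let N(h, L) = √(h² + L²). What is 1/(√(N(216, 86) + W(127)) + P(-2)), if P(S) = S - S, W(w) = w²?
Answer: (16129 + 2*√13513)^(-½) ≈ 0.0078179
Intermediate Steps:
N(h, L) = √(L² + h²)
P(S) = 0
1/(√(N(216, 86) + W(127)) + P(-2)) = 1/(√(√(86² + 216²) + 127²) + 0) = 1/(√(√(7396 + 46656) + 16129) + 0) = 1/(√(√54052 + 16129) + 0) = 1/(√(2*√13513 + 16129) + 0) = 1/(√(16129 + 2*√13513) + 0) = 1/(√(16129 + 2*√13513)) = (16129 + 2*√13513)^(-½)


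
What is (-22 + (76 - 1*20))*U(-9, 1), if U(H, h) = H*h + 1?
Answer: -272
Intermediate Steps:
U(H, h) = 1 + H*h
(-22 + (76 - 1*20))*U(-9, 1) = (-22 + (76 - 1*20))*(1 - 9*1) = (-22 + (76 - 20))*(1 - 9) = (-22 + 56)*(-8) = 34*(-8) = -272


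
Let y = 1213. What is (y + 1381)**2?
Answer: 6728836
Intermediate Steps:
(y + 1381)**2 = (1213 + 1381)**2 = 2594**2 = 6728836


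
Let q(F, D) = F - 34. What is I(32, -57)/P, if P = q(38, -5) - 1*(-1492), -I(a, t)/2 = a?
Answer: -8/187 ≈ -0.042781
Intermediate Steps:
I(a, t) = -2*a
q(F, D) = -34 + F
P = 1496 (P = (-34 + 38) - 1*(-1492) = 4 + 1492 = 1496)
I(32, -57)/P = -2*32/1496 = -64*1/1496 = -8/187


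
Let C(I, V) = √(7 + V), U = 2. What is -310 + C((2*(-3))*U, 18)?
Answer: -305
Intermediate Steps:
-310 + C((2*(-3))*U, 18) = -310 + √(7 + 18) = -310 + √25 = -310 + 5 = -305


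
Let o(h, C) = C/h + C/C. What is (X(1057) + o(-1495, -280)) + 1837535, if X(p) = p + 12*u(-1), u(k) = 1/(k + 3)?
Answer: 549741157/299 ≈ 1.8386e+6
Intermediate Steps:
u(k) = 1/(3 + k)
o(h, C) = 1 + C/h (o(h, C) = C/h + 1 = 1 + C/h)
X(p) = 6 + p (X(p) = p + 12/(3 - 1) = p + 12/2 = p + 12*(1/2) = p + 6 = 6 + p)
(X(1057) + o(-1495, -280)) + 1837535 = ((6 + 1057) + (-280 - 1495)/(-1495)) + 1837535 = (1063 - 1/1495*(-1775)) + 1837535 = (1063 + 355/299) + 1837535 = 318192/299 + 1837535 = 549741157/299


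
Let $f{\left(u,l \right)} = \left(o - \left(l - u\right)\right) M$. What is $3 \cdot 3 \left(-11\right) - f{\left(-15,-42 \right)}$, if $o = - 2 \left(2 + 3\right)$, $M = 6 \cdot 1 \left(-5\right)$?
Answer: $411$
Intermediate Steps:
$M = -30$ ($M = 6 \left(-5\right) = -30$)
$o = -10$ ($o = \left(-2\right) 5 = -10$)
$f{\left(u,l \right)} = 300 - 30 u + 30 l$ ($f{\left(u,l \right)} = \left(-10 - \left(l - u\right)\right) \left(-30\right) = \left(-10 + u - l\right) \left(-30\right) = 300 - 30 u + 30 l$)
$3 \cdot 3 \left(-11\right) - f{\left(-15,-42 \right)} = 3 \cdot 3 \left(-11\right) - \left(300 - -450 + 30 \left(-42\right)\right) = 9 \left(-11\right) - \left(300 + 450 - 1260\right) = -99 - -510 = -99 + 510 = 411$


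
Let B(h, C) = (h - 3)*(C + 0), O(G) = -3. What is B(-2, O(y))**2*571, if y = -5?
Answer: 128475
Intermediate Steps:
B(h, C) = C*(-3 + h) (B(h, C) = (-3 + h)*C = C*(-3 + h))
B(-2, O(y))**2*571 = (-3*(-3 - 2))**2*571 = (-3*(-5))**2*571 = 15**2*571 = 225*571 = 128475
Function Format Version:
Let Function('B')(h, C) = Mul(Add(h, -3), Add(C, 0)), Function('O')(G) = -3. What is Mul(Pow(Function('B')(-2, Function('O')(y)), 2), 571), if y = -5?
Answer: 128475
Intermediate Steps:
Function('B')(h, C) = Mul(C, Add(-3, h)) (Function('B')(h, C) = Mul(Add(-3, h), C) = Mul(C, Add(-3, h)))
Mul(Pow(Function('B')(-2, Function('O')(y)), 2), 571) = Mul(Pow(Mul(-3, Add(-3, -2)), 2), 571) = Mul(Pow(Mul(-3, -5), 2), 571) = Mul(Pow(15, 2), 571) = Mul(225, 571) = 128475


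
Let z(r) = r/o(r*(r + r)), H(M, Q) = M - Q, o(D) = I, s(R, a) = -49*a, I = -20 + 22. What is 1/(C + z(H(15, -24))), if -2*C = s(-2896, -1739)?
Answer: -1/42586 ≈ -2.3482e-5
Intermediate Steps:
I = 2
o(D) = 2
C = -85211/2 (C = -(-49)*(-1739)/2 = -½*85211 = -85211/2 ≈ -42606.)
z(r) = r/2
1/(C + z(H(15, -24))) = 1/(-85211/2 + (15 - 1*(-24))/2) = 1/(-85211/2 + (15 + 24)/2) = 1/(-85211/2 + (½)*39) = 1/(-85211/2 + 39/2) = 1/(-42586) = -1/42586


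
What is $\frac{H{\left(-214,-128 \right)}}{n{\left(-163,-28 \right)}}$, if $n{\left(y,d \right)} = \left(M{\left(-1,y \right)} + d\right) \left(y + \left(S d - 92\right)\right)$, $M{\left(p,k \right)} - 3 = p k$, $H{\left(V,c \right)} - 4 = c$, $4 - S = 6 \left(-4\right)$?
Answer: $\frac{62}{71691} \approx 0.00086482$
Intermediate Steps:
$S = 28$ ($S = 4 - 6 \left(-4\right) = 4 - -24 = 4 + 24 = 28$)
$H{\left(V,c \right)} = 4 + c$
$M{\left(p,k \right)} = 3 + k p$ ($M{\left(p,k \right)} = 3 + p k = 3 + k p$)
$n{\left(y,d \right)} = \left(-92 + y + 28 d\right) \left(3 + d - y\right)$ ($n{\left(y,d \right)} = \left(\left(3 + y \left(-1\right)\right) + d\right) \left(y + \left(28 d - 92\right)\right) = \left(\left(3 - y\right) + d\right) \left(y + \left(-92 + 28 d\right)\right) = \left(3 + d - y\right) \left(-92 + y + 28 d\right) = \left(-92 + y + 28 d\right) \left(3 + d - y\right)$)
$\frac{H{\left(-214,-128 \right)}}{n{\left(-163,-28 \right)}} = \frac{4 - 128}{-276 - \left(-163\right)^{2} - -224 + 28 \left(-28\right)^{2} + 95 \left(-163\right) - \left(-756\right) \left(-163\right)} = - \frac{124}{-276 - 26569 + 224 + 28 \cdot 784 - 15485 - 123228} = - \frac{124}{-276 - 26569 + 224 + 21952 - 15485 - 123228} = - \frac{124}{-143382} = \left(-124\right) \left(- \frac{1}{143382}\right) = \frac{62}{71691}$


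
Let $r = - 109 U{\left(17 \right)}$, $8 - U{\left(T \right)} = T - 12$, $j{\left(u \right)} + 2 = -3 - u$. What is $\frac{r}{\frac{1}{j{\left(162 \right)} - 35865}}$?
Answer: $11782464$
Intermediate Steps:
$j{\left(u \right)} = -5 - u$ ($j{\left(u \right)} = -2 - \left(3 + u\right) = -5 - u$)
$U{\left(T \right)} = 20 - T$ ($U{\left(T \right)} = 8 - \left(T - 12\right) = 8 - \left(-12 + T\right) = 20 - T$)
$r = -327$ ($r = - 109 \left(20 - 17\right) = \left(-109\right) 3 = -327$)
$\frac{r}{\frac{1}{j{\left(162 \right)} - 35865}} = - \frac{327}{\frac{1}{\left(-5 - 162\right) - 35865}} = - \frac{327}{\frac{1}{-167 - 35865}} = - \frac{327}{\frac{1}{-36032}} = - \frac{327}{- \frac{1}{36032}} = \left(-327\right) \left(-36032\right) = 11782464$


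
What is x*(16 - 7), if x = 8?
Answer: 72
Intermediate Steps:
x*(16 - 7) = 8*(16 - 7) = 8*9 = 72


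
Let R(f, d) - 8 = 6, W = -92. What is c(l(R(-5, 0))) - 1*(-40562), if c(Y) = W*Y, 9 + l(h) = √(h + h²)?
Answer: 41390 - 92*√210 ≈ 40057.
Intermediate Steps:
R(f, d) = 14 (R(f, d) = 8 + 6 = 14)
l(h) = -9 + √(h + h²)
c(Y) = -92*Y
c(l(R(-5, 0))) - 1*(-40562) = -92*(-9 + √(14*(1 + 14))) - 1*(-40562) = -92*(-9 + √(14*15)) + 40562 = -92*(-9 + √210) + 40562 = (828 - 92*√210) + 40562 = 41390 - 92*√210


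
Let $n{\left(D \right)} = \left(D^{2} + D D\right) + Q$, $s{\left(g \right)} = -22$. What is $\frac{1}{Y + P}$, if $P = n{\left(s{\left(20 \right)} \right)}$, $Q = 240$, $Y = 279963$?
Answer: $\frac{1}{281171} \approx 3.5566 \cdot 10^{-6}$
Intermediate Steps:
$n{\left(D \right)} = 240 + 2 D^{2}$ ($n{\left(D \right)} = \left(D^{2} + D D\right) + 240 = \left(D^{2} + D^{2}\right) + 240 = 2 D^{2} + 240 = 240 + 2 D^{2}$)
$P = 1208$ ($P = 240 + 2 \left(-22\right)^{2} = 240 + 2 \cdot 484 = 240 + 968 = 1208$)
$\frac{1}{Y + P} = \frac{1}{279963 + 1208} = \frac{1}{281171}$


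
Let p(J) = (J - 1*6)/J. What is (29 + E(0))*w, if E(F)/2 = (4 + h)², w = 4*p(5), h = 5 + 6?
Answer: -1916/5 ≈ -383.20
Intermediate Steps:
p(J) = (-6 + J)/J (p(J) = (J - 6)/J = (-6 + J)/J)
h = 11
w = -⅘ (w = 4*((-6 + 5)/5) = 4*((⅕)*(-1)) = 4*(-⅕) = -⅘ ≈ -0.80000)
E(F) = 450 (E(F) = 2*(4 + 11)² = 2*15² = 2*225 = 450)
(29 + E(0))*w = (29 + 450)*(-⅘) = 479*(-⅘) = -1916/5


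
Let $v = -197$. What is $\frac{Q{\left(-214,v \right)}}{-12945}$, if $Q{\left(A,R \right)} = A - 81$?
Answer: $\frac{59}{2589} \approx 0.022789$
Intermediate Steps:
$Q{\left(A,R \right)} = -81 + A$
$\frac{Q{\left(-214,v \right)}}{-12945} = \frac{-81 - 214}{-12945} = \left(-295\right) \left(- \frac{1}{12945}\right) = \frac{59}{2589}$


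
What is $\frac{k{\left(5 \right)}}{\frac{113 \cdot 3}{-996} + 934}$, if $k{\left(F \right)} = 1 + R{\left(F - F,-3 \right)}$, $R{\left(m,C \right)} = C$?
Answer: $- \frac{664}{309975} \approx -0.0021421$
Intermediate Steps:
$k{\left(F \right)} = -2$ ($k{\left(F \right)} = 1 - 3 = -2$)
$\frac{k{\left(5 \right)}}{\frac{113 \cdot 3}{-996} + 934} = \frac{1}{\frac{113 \cdot 3}{-996} + 934} \left(-2\right) = \frac{1}{339 \left(- \frac{1}{996}\right) + 934} \left(-2\right) = \frac{1}{- \frac{113}{332} + 934} \left(-2\right) = \frac{1}{\frac{309975}{332}} \left(-2\right) = \frac{332}{309975} \left(-2\right) = - \frac{664}{309975}$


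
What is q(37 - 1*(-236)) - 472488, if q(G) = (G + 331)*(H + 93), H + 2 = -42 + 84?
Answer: -392156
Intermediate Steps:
H = 40 (H = -2 + (-42 + 84) = -2 + 42 = 40)
q(G) = 44023 + 133*G (q(G) = (G + 331)*(40 + 93) = (331 + G)*133 = 44023 + 133*G)
q(37 - 1*(-236)) - 472488 = (44023 + 133*(37 - 1*(-236))) - 472488 = (44023 + 133*(37 + 236)) - 472488 = (44023 + 133*273) - 472488 = (44023 + 36309) - 472488 = 80332 - 472488 = -392156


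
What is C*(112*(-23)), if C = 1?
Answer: -2576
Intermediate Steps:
C*(112*(-23)) = 1*(112*(-23)) = 1*(-2576) = -2576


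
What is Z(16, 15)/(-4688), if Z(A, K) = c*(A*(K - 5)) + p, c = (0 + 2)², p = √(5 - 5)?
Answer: -40/293 ≈ -0.13652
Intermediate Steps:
p = 0 (p = √0 = 0)
c = 4 (c = 2² = 4)
Z(A, K) = 4*A*(-5 + K) (Z(A, K) = 4*(A*(K - 5)) + 0 = 4*(A*(-5 + K)) + 0 = 4*A*(-5 + K) + 0 = 4*A*(-5 + K))
Z(16, 15)/(-4688) = (4*16*(-5 + 15))/(-4688) = (4*16*10)*(-1/4688) = 640*(-1/4688) = -40/293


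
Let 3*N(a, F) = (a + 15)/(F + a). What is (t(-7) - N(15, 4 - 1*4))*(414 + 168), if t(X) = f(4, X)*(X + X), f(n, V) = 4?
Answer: -32980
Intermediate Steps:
N(a, F) = (15 + a)/(3*(F + a)) (N(a, F) = ((a + 15)/(F + a))/3 = ((15 + a)/(F + a))/3 = (15 + a)/(3*(F + a)))
t(X) = 8*X (t(X) = 4*(X + X) = 4*(2*X) = 8*X)
(t(-7) - N(15, 4 - 1*4))*(414 + 168) = (8*(-7) - (5 + (⅓)*15)/((4 - 1*4) + 15))*(414 + 168) = (-56 - (5 + 5)/((4 - 4) + 15))*582 = (-56 - 10/(0 + 15))*582 = (-56 - 10/15)*582 = (-56 - 1*⅔)*582 = (-56 - ⅔)*582 = -170/3*582 = -32980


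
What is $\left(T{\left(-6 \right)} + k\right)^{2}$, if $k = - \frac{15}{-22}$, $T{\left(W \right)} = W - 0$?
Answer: $\frac{13689}{484} \approx 28.283$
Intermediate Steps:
$T{\left(W \right)} = W$ ($T{\left(W \right)} = W + 0 = W$)
$k = \frac{15}{22}$ ($k = \left(-15\right) \left(- \frac{1}{22}\right) = \frac{15}{22} \approx 0.68182$)
$\left(T{\left(-6 \right)} + k\right)^{2} = \left(-6 + \frac{15}{22}\right)^{2} = \left(- \frac{117}{22}\right)^{2} = \frac{13689}{484}$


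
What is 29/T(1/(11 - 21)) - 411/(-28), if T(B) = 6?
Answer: 1639/84 ≈ 19.512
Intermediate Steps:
29/T(1/(11 - 21)) - 411/(-28) = 29/6 - 411/(-28) = 29*(⅙) - 411*(-1/28) = 29/6 + 411/28 = 1639/84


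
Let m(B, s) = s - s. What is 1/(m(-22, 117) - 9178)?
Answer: -1/9178 ≈ -0.00010896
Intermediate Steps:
m(B, s) = 0
1/(m(-22, 117) - 9178) = 1/(0 - 9178) = 1/(-9178) = -1/9178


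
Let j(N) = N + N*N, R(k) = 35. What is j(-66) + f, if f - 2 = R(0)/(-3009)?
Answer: 12914593/3009 ≈ 4292.0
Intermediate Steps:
j(N) = N + N²
f = 5983/3009 (f = 2 + 35/(-3009) = 2 + 35*(-1/3009) = 2 - 35/3009 = 5983/3009 ≈ 1.9884)
j(-66) + f = -66*(1 - 66) + 5983/3009 = -66*(-65) + 5983/3009 = 4290 + 5983/3009 = 12914593/3009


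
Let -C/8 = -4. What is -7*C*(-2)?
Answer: 448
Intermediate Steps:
C = 32 (C = -8*(-4) = 32)
-7*C*(-2) = -7*32*(-2) = -224*(-2) = 448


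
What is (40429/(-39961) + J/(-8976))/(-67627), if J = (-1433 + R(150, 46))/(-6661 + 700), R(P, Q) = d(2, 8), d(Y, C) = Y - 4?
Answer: 2163248830579/144596717963458992 ≈ 1.4961e-5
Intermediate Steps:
d(Y, C) = -4 + Y
R(P, Q) = -2 (R(P, Q) = -4 + 2 = -2)
J = 1435/5961 (J = (-1433 - 2)/(-6661 + 700) = -1435/(-5961) = -1435*(-1/5961) = 1435/5961 ≈ 0.24073)
(40429/(-39961) + J/(-8976))/(-67627) = (40429/(-39961) + (1435/5961)/(-8976))/(-67627) = (40429*(-1/39961) + (1435/5961)*(-1/8976))*(-1/67627) = (-40429/39961 - 1435/53505936)*(-1/67627) = -2163248830579/2138150708496*(-1/67627) = 2163248830579/144596717963458992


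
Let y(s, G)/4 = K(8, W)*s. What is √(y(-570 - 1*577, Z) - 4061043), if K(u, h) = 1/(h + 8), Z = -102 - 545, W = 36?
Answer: 2*I*√122849705/11 ≈ 2015.2*I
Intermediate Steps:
Z = -647
K(u, h) = 1/(8 + h)
y(s, G) = s/11 (y(s, G) = 4*(s/(8 + 36)) = 4*(s/44) = s/11)
√(y(-570 - 1*577, Z) - 4061043) = √((-570 - 1*577)/11 - 4061043) = √((-570 - 577)/11 - 4061043) = √((1/11)*(-1147) - 4061043) = √(-1147/11 - 4061043) = √(-44672620/11) = 2*I*√122849705/11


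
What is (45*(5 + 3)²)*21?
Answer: 60480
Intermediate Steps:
(45*(5 + 3)²)*21 = (45*8²)*21 = (45*64)*21 = 2880*21 = 60480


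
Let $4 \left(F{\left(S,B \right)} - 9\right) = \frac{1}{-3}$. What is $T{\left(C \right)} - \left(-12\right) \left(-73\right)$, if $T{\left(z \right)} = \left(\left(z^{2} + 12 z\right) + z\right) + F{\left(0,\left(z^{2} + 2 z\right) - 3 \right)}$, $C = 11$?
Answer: $- \frac{7237}{12} \approx -603.08$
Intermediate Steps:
$F{\left(S,B \right)} = \frac{107}{12}$ ($F{\left(S,B \right)} = 9 + \frac{1}{4 \left(-3\right)} = 9 + \frac{1}{4} \left(- \frac{1}{3}\right) = 9 - \frac{1}{12} = \frac{107}{12}$)
$T{\left(z \right)} = \frac{107}{12} + z^{2} + 13 z$ ($T{\left(z \right)} = \left(\left(z^{2} + 12 z\right) + z\right) + \frac{107}{12} = \left(z^{2} + 13 z\right) + \frac{107}{12} = \frac{107}{12} + z^{2} + 13 z$)
$T{\left(C \right)} - \left(-12\right) \left(-73\right) = \left(\frac{107}{12} + 11^{2} + 13 \cdot 11\right) - \left(-12\right) \left(-73\right) = \left(\frac{107}{12} + 121 + 143\right) - 876 = \frac{3275}{12} - 876 = - \frac{7237}{12}$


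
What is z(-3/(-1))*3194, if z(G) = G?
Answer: 9582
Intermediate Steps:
z(-3/(-1))*3194 = -3/(-1)*3194 = -3*(-1)*3194 = 3*3194 = 9582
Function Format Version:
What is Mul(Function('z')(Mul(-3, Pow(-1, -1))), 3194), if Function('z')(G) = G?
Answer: 9582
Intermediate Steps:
Mul(Function('z')(Mul(-3, Pow(-1, -1))), 3194) = Mul(Mul(-3, Pow(-1, -1)), 3194) = Mul(Mul(-3, -1), 3194) = Mul(3, 3194) = 9582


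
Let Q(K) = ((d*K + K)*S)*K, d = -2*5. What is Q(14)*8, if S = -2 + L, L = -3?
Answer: 70560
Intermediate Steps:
d = -10
S = -5 (S = -2 - 3 = -5)
Q(K) = 45*K² (Q(K) = ((-10*K + K)*(-5))*K = (-9*K*(-5))*K = (45*K)*K = 45*K²)
Q(14)*8 = (45*14²)*8 = (45*196)*8 = 8820*8 = 70560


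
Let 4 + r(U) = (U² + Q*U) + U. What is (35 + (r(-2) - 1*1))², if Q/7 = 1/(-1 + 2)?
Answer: 324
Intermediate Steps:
Q = 7 (Q = 7/(-1 + 2) = 7/1 = 7*1 = 7)
r(U) = -4 + U² + 8*U (r(U) = -4 + ((U² + 7*U) + U) = -4 + (U² + 8*U) = -4 + U² + 8*U)
(35 + (r(-2) - 1*1))² = (35 + ((-4 + (-2)² + 8*(-2)) - 1*1))² = (35 + ((-4 + 4 - 16) - 1))² = (35 + (-16 - 1))² = (35 - 17)² = 18² = 324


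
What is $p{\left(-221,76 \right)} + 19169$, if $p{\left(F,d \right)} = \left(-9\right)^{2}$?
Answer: $19250$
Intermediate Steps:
$p{\left(F,d \right)} = 81$
$p{\left(-221,76 \right)} + 19169 = 81 + 19169 = 19250$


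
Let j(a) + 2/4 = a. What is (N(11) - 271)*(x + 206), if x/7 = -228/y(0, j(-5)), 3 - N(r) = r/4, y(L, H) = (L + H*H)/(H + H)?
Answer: -4683975/22 ≈ -2.1291e+5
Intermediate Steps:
j(a) = -1/2 + a
y(L, H) = (L + H**2)/(2*H) (y(L, H) = (L + H**2)/((2*H)) = (L + H**2)*(1/(2*H)) = (L + H**2)/(2*H))
N(r) = 3 - r/4
x = 6384/11 (x = 7*(-228*2*(-1/2 - 5)/(0 + (-1/2 - 5)**2)) = 7*(-228*(-11/(0 + (-11/2)**2))) = 7*(-228*(-11/(0 + 121/4))) = 7*(-228/((1/2)*(-2/11)*(121/4))) = 7*(-228/(-11/4)) = 7*(-228*(-4/11)) = 7*(912/11) = 6384/11 ≈ 580.36)
(N(11) - 271)*(x + 206) = ((3 - 1/4*11) - 271)*(6384/11 + 206) = ((3 - 11/4) - 271)*(8650/11) = (1/4 - 271)*(8650/11) = -1083/4*8650/11 = -4683975/22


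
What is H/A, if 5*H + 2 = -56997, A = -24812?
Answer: 56999/124060 ≈ 0.45945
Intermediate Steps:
H = -56999/5 (H = -2/5 + (1/5)*(-56997) = -2/5 - 56997/5 = -56999/5 ≈ -11400.)
H/A = -56999/5/(-24812) = -56999/5*(-1/24812) = 56999/124060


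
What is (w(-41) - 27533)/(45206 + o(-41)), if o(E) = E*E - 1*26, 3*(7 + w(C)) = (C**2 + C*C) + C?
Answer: -26433/46861 ≈ -0.56407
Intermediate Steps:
w(C) = -7 + C/3 + 2*C**2/3 (w(C) = -7 + ((C**2 + C*C) + C)/3 = -7 + ((C**2 + C**2) + C)/3 = -7 + (2*C**2 + C)/3 = -7 + (C + 2*C**2)/3 = -7 + (C/3 + 2*C**2/3) = -7 + C/3 + 2*C**2/3)
o(E) = -26 + E**2 (o(E) = E**2 - 26 = -26 + E**2)
(w(-41) - 27533)/(45206 + o(-41)) = ((-7 + (1/3)*(-41) + (2/3)*(-41)**2) - 27533)/(45206 + (-26 + (-41)**2)) = ((-7 - 41/3 + (2/3)*1681) - 27533)/(45206 + (-26 + 1681)) = ((-7 - 41/3 + 3362/3) - 27533)/(45206 + 1655) = (1100 - 27533)/46861 = -26433*1/46861 = -26433/46861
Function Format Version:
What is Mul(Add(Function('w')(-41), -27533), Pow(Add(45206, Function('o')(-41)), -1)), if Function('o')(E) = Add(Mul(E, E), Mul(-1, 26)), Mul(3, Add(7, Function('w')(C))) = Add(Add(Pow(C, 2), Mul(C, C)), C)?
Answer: Rational(-26433, 46861) ≈ -0.56407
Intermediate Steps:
Function('w')(C) = Add(-7, Mul(Rational(1, 3), C), Mul(Rational(2, 3), Pow(C, 2))) (Function('w')(C) = Add(-7, Mul(Rational(1, 3), Add(Add(Pow(C, 2), Mul(C, C)), C))) = Add(-7, Mul(Rational(1, 3), Add(Add(Pow(C, 2), Pow(C, 2)), C))) = Add(-7, Mul(Rational(1, 3), Add(Mul(2, Pow(C, 2)), C))) = Add(-7, Mul(Rational(1, 3), Add(C, Mul(2, Pow(C, 2))))) = Add(-7, Add(Mul(Rational(1, 3), C), Mul(Rational(2, 3), Pow(C, 2)))) = Add(-7, Mul(Rational(1, 3), C), Mul(Rational(2, 3), Pow(C, 2))))
Function('o')(E) = Add(-26, Pow(E, 2)) (Function('o')(E) = Add(Pow(E, 2), -26) = Add(-26, Pow(E, 2)))
Mul(Add(Function('w')(-41), -27533), Pow(Add(45206, Function('o')(-41)), -1)) = Mul(Add(Add(-7, Mul(Rational(1, 3), -41), Mul(Rational(2, 3), Pow(-41, 2))), -27533), Pow(Add(45206, Add(-26, Pow(-41, 2))), -1)) = Mul(Add(Add(-7, Rational(-41, 3), Mul(Rational(2, 3), 1681)), -27533), Pow(Add(45206, Add(-26, 1681)), -1)) = Mul(Add(Add(-7, Rational(-41, 3), Rational(3362, 3)), -27533), Pow(Add(45206, 1655), -1)) = Mul(Add(1100, -27533), Pow(46861, -1)) = Mul(-26433, Rational(1, 46861)) = Rational(-26433, 46861)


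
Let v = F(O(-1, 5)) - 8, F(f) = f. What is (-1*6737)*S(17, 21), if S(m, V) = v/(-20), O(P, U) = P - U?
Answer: -47159/10 ≈ -4715.9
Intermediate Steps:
v = -14 (v = (-1 - 1*5) - 8 = (-1 - 5) - 8 = -6 - 8 = -14)
S(m, V) = 7/10 (S(m, V) = -14/(-20) = -14*(-1/20) = 7/10)
(-1*6737)*S(17, 21) = -1*6737*(7/10) = -6737*7/10 = -47159/10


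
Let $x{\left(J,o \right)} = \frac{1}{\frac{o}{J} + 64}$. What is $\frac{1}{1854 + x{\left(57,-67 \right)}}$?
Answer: $\frac{3581}{6639231} \approx 0.00053937$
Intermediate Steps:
$x{\left(J,o \right)} = \frac{1}{64 + \frac{o}{J}}$
$\frac{1}{1854 + x{\left(57,-67 \right)}} = \frac{1}{1854 + \frac{57}{-67 + 64 \cdot 57}} = \frac{1}{1854 + \frac{57}{-67 + 3648}} = \frac{1}{1854 + \frac{57}{3581}} = \frac{1}{\frac{6639231}{3581}} = \frac{3581}{6639231}$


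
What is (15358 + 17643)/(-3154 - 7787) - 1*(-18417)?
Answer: 201467396/10941 ≈ 18414.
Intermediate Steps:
(15358 + 17643)/(-3154 - 7787) - 1*(-18417) = 33001/(-10941) + 18417 = 33001*(-1/10941) + 18417 = -33001/10941 + 18417 = 201467396/10941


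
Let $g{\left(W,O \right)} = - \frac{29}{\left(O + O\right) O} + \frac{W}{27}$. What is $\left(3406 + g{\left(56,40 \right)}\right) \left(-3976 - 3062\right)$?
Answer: $- \frac{115132615447}{4800} \approx -2.3986 \cdot 10^{7}$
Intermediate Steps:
$g{\left(W,O \right)} = - \frac{29}{2 O^{2}} + \frac{W}{27}$ ($g{\left(W,O \right)} = - \frac{29}{2 O O} + W \frac{1}{27} = - \frac{29}{2 O^{2}} + \frac{W}{27}$)
$\left(3406 + g{\left(56,40 \right)}\right) \left(-3976 - 3062\right) = \left(3406 + \left(- \frac{29}{2 \cdot 1600} + \frac{1}{27} \cdot 56\right)\right) \left(-3976 - 3062\right) = \left(3406 + \left(\left(- \frac{29}{2}\right) \frac{1}{1600} + \frac{56}{27}\right)\right) \left(-7038\right) = \left(3406 + \left(- \frac{29}{3200} + \frac{56}{27}\right)\right) \left(-7038\right) = \left(3406 + \frac{178417}{86400}\right) \left(-7038\right) = \frac{294456817}{86400} \left(-7038\right) = - \frac{115132615447}{4800}$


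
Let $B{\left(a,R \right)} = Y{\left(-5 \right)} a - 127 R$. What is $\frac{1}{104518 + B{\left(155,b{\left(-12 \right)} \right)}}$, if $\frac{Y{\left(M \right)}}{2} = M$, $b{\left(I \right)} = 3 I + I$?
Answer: $\frac{1}{109064} \approx 9.1689 \cdot 10^{-6}$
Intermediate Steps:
$b{\left(I \right)} = 4 I$
$Y{\left(M \right)} = 2 M$
$B{\left(a,R \right)} = - 127 R - 10 a$ ($B{\left(a,R \right)} = 2 \left(-5\right) a - 127 R = - 10 a - 127 R = - 127 R - 10 a$)
$\frac{1}{104518 + B{\left(155,b{\left(-12 \right)} \right)}} = \frac{1}{104518 - \left(1550 + 127 \cdot 4 \left(-12\right)\right)} = \frac{1}{104518 - -4546} = \frac{1}{104518 + \left(6096 - 1550\right)} = \frac{1}{104518 + 4546} = \frac{1}{109064}$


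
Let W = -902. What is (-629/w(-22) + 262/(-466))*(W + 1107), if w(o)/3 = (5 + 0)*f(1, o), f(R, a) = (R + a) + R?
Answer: 4397537/13980 ≈ 314.56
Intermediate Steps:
f(R, a) = a + 2*R
w(o) = 30 + 15*o (w(o) = 3*((5 + 0)*(o + 2*1)) = 3*(5*(o + 2)) = 3*(5*(2 + o)) = 3*(10 + 5*o) = 30 + 15*o)
(-629/w(-22) + 262/(-466))*(W + 1107) = (-629/(30 + 15*(-22)) + 262/(-466))*(-902 + 1107) = (-629/(30 - 330) + 262*(-1/466))*205 = (-629/(-300) - 131/233)*205 = (-629*(-1/300) - 131/233)*205 = (629/300 - 131/233)*205 = (107257/69900)*205 = 4397537/13980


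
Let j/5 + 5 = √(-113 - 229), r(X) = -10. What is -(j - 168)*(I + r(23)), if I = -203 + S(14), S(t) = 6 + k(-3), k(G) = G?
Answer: -40530 + 3150*I*√38 ≈ -40530.0 + 19418.0*I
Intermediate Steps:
S(t) = 3 (S(t) = 6 - 3 = 3)
j = -25 + 15*I*√38 (j = -25 + 5*√(-113 - 229) = -25 + 5*√(-342) = -25 + 5*(3*I*√38) = -25 + 15*I*√38 ≈ -25.0 + 92.466*I)
I = -200 (I = -203 + 3 = -200)
-(j - 168)*(I + r(23)) = -((-25 + 15*I*√38) - 168)*(-200 - 10) = -(-193 + 15*I*√38)*(-210) = -(40530 - 3150*I*√38) = -40530 + 3150*I*√38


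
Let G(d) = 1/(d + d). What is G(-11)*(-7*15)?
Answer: 105/22 ≈ 4.7727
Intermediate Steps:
G(d) = 1/(2*d)
G(-11)*(-7*15) = ((½)/(-11))*(-7*15) = ((½)*(-1/11))*(-105) = -1/22*(-105) = 105/22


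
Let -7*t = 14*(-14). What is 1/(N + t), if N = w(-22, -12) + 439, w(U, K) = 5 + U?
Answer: 1/450 ≈ 0.0022222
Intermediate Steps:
t = 28 (t = -2*(-14) = -⅐*(-196) = 28)
N = 422 (N = (5 - 22) + 439 = -17 + 439 = 422)
1/(N + t) = 1/(422 + 28) = 1/450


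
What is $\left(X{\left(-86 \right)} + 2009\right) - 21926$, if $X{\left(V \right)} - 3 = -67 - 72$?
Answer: $-20053$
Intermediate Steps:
$X{\left(V \right)} = -136$ ($X{\left(V \right)} = 3 - 139 = -136$)
$\left(X{\left(-86 \right)} + 2009\right) - 21926 = \left(-136 + 2009\right) - 21926 = 1873 - 21926 = -20053$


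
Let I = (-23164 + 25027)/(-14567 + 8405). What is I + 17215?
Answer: 35358989/2054 ≈ 17215.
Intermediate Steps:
I = -621/2054 (I = 1863/(-6162) = 1863*(-1/6162) = -621/2054 ≈ -0.30234)
I + 17215 = -621/2054 + 17215 = 35358989/2054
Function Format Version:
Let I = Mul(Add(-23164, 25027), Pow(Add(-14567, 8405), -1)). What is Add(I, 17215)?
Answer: Rational(35358989, 2054) ≈ 17215.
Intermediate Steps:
I = Rational(-621, 2054) (I = Mul(1863, Pow(-6162, -1)) = Mul(1863, Rational(-1, 6162)) = Rational(-621, 2054) ≈ -0.30234)
Add(I, 17215) = Add(Rational(-621, 2054), 17215) = Rational(35358989, 2054)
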